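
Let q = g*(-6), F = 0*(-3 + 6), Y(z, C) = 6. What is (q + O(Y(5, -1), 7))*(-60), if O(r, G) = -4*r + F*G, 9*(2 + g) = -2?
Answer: 640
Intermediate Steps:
g = -20/9 (g = -2 + (⅑)*(-2) = -2 - 2/9 = -20/9 ≈ -2.2222)
F = 0 (F = 0*3 = 0)
O(r, G) = -4*r (O(r, G) = -4*r + 0*G = -4*r + 0 = -4*r)
q = 40/3 (q = -20/9*(-6) = 40/3 ≈ 13.333)
(q + O(Y(5, -1), 7))*(-60) = (40/3 - 4*6)*(-60) = (40/3 - 24)*(-60) = -32/3*(-60) = 640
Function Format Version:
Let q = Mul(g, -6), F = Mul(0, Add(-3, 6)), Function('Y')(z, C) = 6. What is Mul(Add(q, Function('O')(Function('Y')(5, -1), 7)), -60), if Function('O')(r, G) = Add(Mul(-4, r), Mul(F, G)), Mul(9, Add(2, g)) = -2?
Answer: 640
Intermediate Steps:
g = Rational(-20, 9) (g = Add(-2, Mul(Rational(1, 9), -2)) = Add(-2, Rational(-2, 9)) = Rational(-20, 9) ≈ -2.2222)
F = 0 (F = Mul(0, 3) = 0)
Function('O')(r, G) = Mul(-4, r) (Function('O')(r, G) = Add(Mul(-4, r), Mul(0, G)) = Add(Mul(-4, r), 0) = Mul(-4, r))
q = Rational(40, 3) (q = Mul(Rational(-20, 9), -6) = Rational(40, 3) ≈ 13.333)
Mul(Add(q, Function('O')(Function('Y')(5, -1), 7)), -60) = Mul(Add(Rational(40, 3), Mul(-4, 6)), -60) = Mul(Add(Rational(40, 3), -24), -60) = Mul(Rational(-32, 3), -60) = 640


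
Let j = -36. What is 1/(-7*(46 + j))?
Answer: -1/70 ≈ -0.014286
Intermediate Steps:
1/(-7*(46 + j)) = 1/(-7*(46 - 36)) = 1/(-7*10) = 1/(-70) = -1/70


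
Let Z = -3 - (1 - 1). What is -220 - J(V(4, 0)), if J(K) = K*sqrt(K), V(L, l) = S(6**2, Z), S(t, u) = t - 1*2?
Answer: -220 - 34*sqrt(34) ≈ -418.25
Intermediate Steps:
Z = -3 (Z = -3 - 1*0 = -3 + 0 = -3)
S(t, u) = -2 + t (S(t, u) = t - 2 = -2 + t)
V(L, l) = 34 (V(L, l) = -2 + 6**2 = -2 + 36 = 34)
J(K) = K**(3/2)
-220 - J(V(4, 0)) = -220 - 34**(3/2) = -220 - 34*sqrt(34)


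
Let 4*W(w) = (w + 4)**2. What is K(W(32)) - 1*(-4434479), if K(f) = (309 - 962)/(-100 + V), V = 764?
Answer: 2944493403/664 ≈ 4.4345e+6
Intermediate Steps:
W(w) = (4 + w)**2/4 (W(w) = (w + 4)**2/4 = (4 + w)**2/4)
K(f) = -653/664 (K(f) = (309 - 962)/(-100 + 764) = -653/664)
K(W(32)) - 1*(-4434479) = -653/664 - 1*(-4434479) = -653/664 + 4434479 = 2944493403/664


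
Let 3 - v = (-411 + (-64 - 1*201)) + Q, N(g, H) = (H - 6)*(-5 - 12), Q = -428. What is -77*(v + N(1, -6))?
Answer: -100947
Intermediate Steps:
N(g, H) = 102 - 17*H (N(g, H) = (-6 + H)*(-17) = 102 - 17*H)
v = 1107 (v = 3 - ((-411 + (-64 - 1*201)) - 428) = 3 - ((-411 + (-64 - 201)) - 428) = 3 - ((-411 - 265) - 428) = 3 - (-676 - 428) = 3 - 1*(-1104) = 3 + 1104 = 1107)
-77*(v + N(1, -6)) = -77*(1107 + (102 - 17*(-6))) = -77*(1107 + (102 + 102)) = -77*(1107 + 204) = -77*1311 = -100947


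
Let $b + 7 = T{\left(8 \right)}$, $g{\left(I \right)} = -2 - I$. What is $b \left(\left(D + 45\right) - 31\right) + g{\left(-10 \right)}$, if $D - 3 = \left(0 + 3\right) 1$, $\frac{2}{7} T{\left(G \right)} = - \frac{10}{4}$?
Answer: $-307$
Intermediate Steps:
$T{\left(G \right)} = - \frac{35}{4}$ ($T{\left(G \right)} = \frac{7 \left(- \frac{10}{4}\right)}{2} = \frac{7 \left(\left(-10\right) \frac{1}{4}\right)}{2} = \frac{7}{2} \left(- \frac{5}{2}\right) = - \frac{35}{4}$)
$b = - \frac{63}{4}$ ($b = -7 - \frac{35}{4} = - \frac{63}{4} \approx -15.75$)
$D = 6$ ($D = 3 + \left(0 + 3\right) 1 = 3 + 3 \cdot 1 = 3 + 3 = 6$)
$b \left(\left(D + 45\right) - 31\right) + g{\left(-10 \right)} = - \frac{63 \left(\left(6 + 45\right) - 31\right)}{4} - -8 = - \frac{63 \left(51 - 31\right)}{4} + \left(-2 + 10\right) = \left(- \frac{63}{4}\right) 20 + 8 = -315 + 8 = -307$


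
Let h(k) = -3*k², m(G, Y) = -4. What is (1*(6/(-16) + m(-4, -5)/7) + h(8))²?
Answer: 116748025/3136 ≈ 37228.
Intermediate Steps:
(1*(6/(-16) + m(-4, -5)/7) + h(8))² = (1*(6/(-16) - 4/7) - 3*8²)² = (1*(6*(-1/16) - 4*⅐) - 3*64)² = (1*(-3/8 - 4/7) - 192)² = (1*(-53/56) - 192)² = (-53/56 - 192)² = (-10805/56)² = 116748025/3136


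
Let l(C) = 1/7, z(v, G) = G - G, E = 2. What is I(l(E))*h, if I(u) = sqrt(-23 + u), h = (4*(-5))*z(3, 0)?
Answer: 0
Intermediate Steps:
z(v, G) = 0
h = 0 (h = (4*(-5))*0 = -20*0 = 0)
l(C) = 1/7
I(l(E))*h = sqrt(-23 + 1/7)*0 = sqrt(-160/7)*0 = (4*I*sqrt(70)/7)*0 = 0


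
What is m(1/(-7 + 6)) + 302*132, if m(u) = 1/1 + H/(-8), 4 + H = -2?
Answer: 159463/4 ≈ 39866.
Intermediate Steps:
H = -6 (H = -4 - 2 = -6)
m(u) = 7/4 (m(u) = 1/1 - 6/(-8) = 1*1 - 6*(-⅛) = 1 + ¾ = 7/4)
m(1/(-7 + 6)) + 302*132 = 7/4 + 302*132 = 7/4 + 39864 = 159463/4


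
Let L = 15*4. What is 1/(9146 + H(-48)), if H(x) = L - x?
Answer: 1/9254 ≈ 0.00010806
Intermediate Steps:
L = 60
H(x) = 60 - x
1/(9146 + H(-48)) = 1/(9146 + (60 - 1*(-48))) = 1/(9146 + (60 + 48)) = 1/(9146 + 108) = 1/9254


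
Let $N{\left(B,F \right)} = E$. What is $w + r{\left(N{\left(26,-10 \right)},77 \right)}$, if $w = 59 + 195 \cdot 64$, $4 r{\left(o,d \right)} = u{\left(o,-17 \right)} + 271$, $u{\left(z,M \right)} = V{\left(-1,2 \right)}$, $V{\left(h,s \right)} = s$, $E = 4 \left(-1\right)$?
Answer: $\frac{50429}{4} \approx 12607.0$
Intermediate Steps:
$E = -4$
$N{\left(B,F \right)} = -4$
$u{\left(z,M \right)} = 2$
$r{\left(o,d \right)} = \frac{273}{4}$ ($r{\left(o,d \right)} = \frac{2 + 271}{4} = \frac{1}{4} \cdot 273 = \frac{273}{4}$)
$w = 12539$ ($w = 59 + 12480 = 12539$)
$w + r{\left(N{\left(26,-10 \right)},77 \right)} = 12539 + \frac{273}{4} = \frac{50429}{4}$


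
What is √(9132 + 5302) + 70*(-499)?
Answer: -34930 + √14434 ≈ -34810.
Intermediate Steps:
√(9132 + 5302) + 70*(-499) = √14434 - 34930 = -34930 + √14434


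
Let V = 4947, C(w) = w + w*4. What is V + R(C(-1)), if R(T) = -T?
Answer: 4952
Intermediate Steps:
C(w) = 5*w (C(w) = w + 4*w = 5*w)
V + R(C(-1)) = 4947 - 5*(-1) = 4947 - 1*(-5) = 4947 + 5 = 4952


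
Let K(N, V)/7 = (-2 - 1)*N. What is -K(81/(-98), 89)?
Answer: -243/14 ≈ -17.357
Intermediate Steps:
K(N, V) = -21*N (K(N, V) = 7*((-2 - 1)*N) = 7*(-3*N) = -21*N)
-K(81/(-98), 89) = -(-21)*81/(-98) = -(-21)*81*(-1/98) = -(-21)*(-81)/98 = -1*243/14 = -243/14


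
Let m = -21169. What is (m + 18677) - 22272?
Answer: -24764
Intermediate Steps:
(m + 18677) - 22272 = (-21169 + 18677) - 22272 = -2492 - 22272 = -24764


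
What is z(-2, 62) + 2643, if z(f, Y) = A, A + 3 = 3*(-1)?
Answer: 2637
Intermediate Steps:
A = -6 (A = -3 + 3*(-1) = -3 - 3 = -6)
z(f, Y) = -6
z(-2, 62) + 2643 = -6 + 2643 = 2637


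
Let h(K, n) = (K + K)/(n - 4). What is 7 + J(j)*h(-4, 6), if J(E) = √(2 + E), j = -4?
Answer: 7 - 4*I*√2 ≈ 7.0 - 5.6569*I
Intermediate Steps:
h(K, n) = 2*K/(-4 + n) (h(K, n) = (2*K)/(-4 + n) = 2*K/(-4 + n))
7 + J(j)*h(-4, 6) = 7 + √(2 - 4)*(2*(-4)/(-4 + 6)) = 7 + √(-2)*(2*(-4)/2) = 7 + (I*√2)*(2*(-4)*(½)) = 7 + (I*√2)*(-4) = 7 - 4*I*√2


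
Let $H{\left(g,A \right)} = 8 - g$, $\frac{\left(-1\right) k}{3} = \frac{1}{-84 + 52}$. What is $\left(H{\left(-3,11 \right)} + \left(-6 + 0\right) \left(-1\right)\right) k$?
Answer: $\frac{51}{32} \approx 1.5938$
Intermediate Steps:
$k = \frac{3}{32}$ ($k = - \frac{3}{-84 + 52} = - \frac{3}{-32} = \left(-3\right) \left(- \frac{1}{32}\right) = \frac{3}{32} \approx 0.09375$)
$\left(H{\left(-3,11 \right)} + \left(-6 + 0\right) \left(-1\right)\right) k = \left(\left(8 - -3\right) + \left(-6 + 0\right) \left(-1\right)\right) \frac{3}{32} = \left(\left(8 + 3\right) - -6\right) \frac{3}{32} = \left(11 + 6\right) \frac{3}{32} = 17 \cdot \frac{3}{32} = \frac{51}{32}$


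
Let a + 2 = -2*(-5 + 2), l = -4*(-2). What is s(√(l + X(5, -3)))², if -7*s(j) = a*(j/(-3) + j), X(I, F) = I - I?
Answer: 512/441 ≈ 1.1610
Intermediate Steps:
l = 8
X(I, F) = 0
a = 4 (a = -2 - 2*(-5 + 2) = -2 - 2*(-3) = -2 + 6 = 4)
s(j) = -8*j/21 (s(j) = -4*(j/(-3) + j)/7 = -4*(j*(-⅓) + j)/7 = -4*(-j/3 + j)/7 = -4*2*j/3/7 = -8*j/21)
s(√(l + X(5, -3)))² = (-8*√(8 + 0)/21)² = (-16*√2/21)² = 512/441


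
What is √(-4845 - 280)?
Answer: 5*I*√205 ≈ 71.589*I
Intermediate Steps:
√(-4845 - 280) = √(-5125) = 5*I*√205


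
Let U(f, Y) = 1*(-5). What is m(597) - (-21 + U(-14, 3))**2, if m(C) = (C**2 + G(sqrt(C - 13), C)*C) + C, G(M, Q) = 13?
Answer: 364091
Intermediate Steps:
U(f, Y) = -5
m(C) = C**2 + 14*C (m(C) = (C**2 + 13*C) + C = C**2 + 14*C)
m(597) - (-21 + U(-14, 3))**2 = 597*(14 + 597) - (-21 - 5)**2 = 597*611 - 1*(-26)**2 = 364767 - 1*676 = 364767 - 676 = 364091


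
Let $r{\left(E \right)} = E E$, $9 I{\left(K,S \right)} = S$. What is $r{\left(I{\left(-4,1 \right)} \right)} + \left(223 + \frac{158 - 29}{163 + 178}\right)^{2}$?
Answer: $\frac{469976176585}{9418761} \approx 49898.0$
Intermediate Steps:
$I{\left(K,S \right)} = \frac{S}{9}$
$r{\left(E \right)} = E^{2}$
$r{\left(I{\left(-4,1 \right)} \right)} + \left(223 + \frac{158 - 29}{163 + 178}\right)^{2} = \left(\frac{1}{9} \cdot 1\right)^{2} + \left(223 + \frac{158 - 29}{163 + 178}\right)^{2} = \left(\frac{1}{9}\right)^{2} + \left(223 + \frac{129}{341}\right)^{2} = \frac{1}{81} + \left(223 + 129 \cdot \frac{1}{341}\right)^{2} = \frac{1}{81} + \left(223 + \frac{129}{341}\right)^{2} = \frac{1}{81} + \left(\frac{76172}{341}\right)^{2} = \frac{1}{81} + \frac{5802173584}{116281} = \frac{469976176585}{9418761}$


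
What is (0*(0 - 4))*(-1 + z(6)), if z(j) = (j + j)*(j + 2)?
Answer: 0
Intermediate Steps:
z(j) = 2*j*(2 + j) (z(j) = (2*j)*(2 + j) = 2*j*(2 + j))
(0*(0 - 4))*(-1 + z(6)) = (0*(0 - 4))*(-1 + 2*6*(2 + 6)) = (0*(-4))*(-1 + 2*6*8) = 0*(-1 + 96) = 0*95 = 0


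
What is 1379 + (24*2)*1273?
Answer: 62483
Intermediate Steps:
1379 + (24*2)*1273 = 1379 + 48*1273 = 1379 + 61104 = 62483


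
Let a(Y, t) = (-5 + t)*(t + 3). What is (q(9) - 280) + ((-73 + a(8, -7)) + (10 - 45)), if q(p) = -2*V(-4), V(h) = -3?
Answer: -334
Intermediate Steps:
a(Y, t) = (-5 + t)*(3 + t)
q(p) = 6 (q(p) = -2*(-3) = 6)
(q(9) - 280) + ((-73 + a(8, -7)) + (10 - 45)) = (6 - 280) + ((-73 + (-15 + (-7)**2 - 2*(-7))) + (10 - 45)) = -274 + ((-73 + (-15 + 49 + 14)) - 35) = -274 + ((-73 + 48) - 35) = -274 + (-25 - 35) = -274 - 60 = -334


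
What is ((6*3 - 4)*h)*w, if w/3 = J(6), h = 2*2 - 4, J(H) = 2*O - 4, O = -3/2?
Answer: 0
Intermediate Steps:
O = -3/2 (O = -3*1/2 = -3/2 ≈ -1.5000)
J(H) = -7 (J(H) = 2*(-3/2) - 4 = -3 - 4 = -7)
h = 0 (h = 4 - 4 = 0)
w = -21 (w = 3*(-7) = -21)
((6*3 - 4)*h)*w = ((6*3 - 4)*0)*(-21) = ((18 - 4)*0)*(-21) = (14*0)*(-21) = 0*(-21) = 0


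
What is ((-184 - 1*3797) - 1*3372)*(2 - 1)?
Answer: -7353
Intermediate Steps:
((-184 - 1*3797) - 1*3372)*(2 - 1) = ((-184 - 3797) - 3372)*1 = (-3981 - 3372)*1 = -7353*1 = -7353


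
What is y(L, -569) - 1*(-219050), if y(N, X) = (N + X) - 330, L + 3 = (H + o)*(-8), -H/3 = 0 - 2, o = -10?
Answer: 218180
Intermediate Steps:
H = 6 (H = -3*(0 - 2) = -3*(-2) = 6)
L = 29 (L = -3 + (6 - 10)*(-8) = -3 - 4*(-8) = -3 + 32 = 29)
y(N, X) = -330 + N + X
y(L, -569) - 1*(-219050) = (-330 + 29 - 569) - 1*(-219050) = -870 + 219050 = 218180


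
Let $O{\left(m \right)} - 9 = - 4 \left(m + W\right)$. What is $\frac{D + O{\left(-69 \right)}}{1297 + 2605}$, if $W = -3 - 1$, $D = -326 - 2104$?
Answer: $- \frac{2129}{3902} \approx -0.54562$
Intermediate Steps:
$D = -2430$
$W = -4$ ($W = -3 - 1 = -4$)
$O{\left(m \right)} = 25 - 4 m$ ($O{\left(m \right)} = 9 - 4 \left(m - 4\right) = 9 - 4 \left(-4 + m\right) = 9 - \left(-16 + 4 m\right) = 25 - 4 m$)
$\frac{D + O{\left(-69 \right)}}{1297 + 2605} = \frac{-2430 + \left(25 - -276\right)}{1297 + 2605} = \frac{-2430 + \left(25 + 276\right)}{3902} = \left(-2430 + 301\right) \frac{1}{3902} = \left(-2129\right) \frac{1}{3902} = - \frac{2129}{3902}$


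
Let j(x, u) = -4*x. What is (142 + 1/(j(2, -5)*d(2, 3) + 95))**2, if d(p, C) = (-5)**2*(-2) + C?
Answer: 4473335689/221841 ≈ 20165.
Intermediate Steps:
d(p, C) = -50 + C (d(p, C) = 25*(-2) + C = -50 + C)
(142 + 1/(j(2, -5)*d(2, 3) + 95))**2 = (142 + 1/((-4*2)*(-50 + 3) + 95))**2 = (142 + 1/(-8*(-47) + 95))**2 = (142 + 1/(376 + 95))**2 = (142 + 1/471)**2 = (66883/471)**2 = 4473335689/221841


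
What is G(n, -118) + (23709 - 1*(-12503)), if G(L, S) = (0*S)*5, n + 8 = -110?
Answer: 36212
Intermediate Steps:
n = -118 (n = -8 - 110 = -118)
G(L, S) = 0 (G(L, S) = 0*5 = 0)
G(n, -118) + (23709 - 1*(-12503)) = 0 + (23709 - 1*(-12503)) = 0 + (23709 + 12503) = 0 + 36212 = 36212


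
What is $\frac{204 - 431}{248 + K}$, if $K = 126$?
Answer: $- \frac{227}{374} \approx -0.60695$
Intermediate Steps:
$\frac{204 - 431}{248 + K} = \frac{204 - 431}{248 + 126} = - \frac{227}{374}$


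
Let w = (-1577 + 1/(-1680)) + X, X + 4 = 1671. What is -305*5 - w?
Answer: -2713199/1680 ≈ -1615.0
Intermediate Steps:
X = 1667 (X = -4 + 1671 = 1667)
w = 151199/1680 (w = (-1577 + 1/(-1680)) + 1667 = (-1577 - 1/1680) + 1667 = -2649361/1680 + 1667 = 151199/1680 ≈ 89.999)
-305*5 - w = -305*5 - 1*151199/1680 = -1525 - 151199/1680 = -2713199/1680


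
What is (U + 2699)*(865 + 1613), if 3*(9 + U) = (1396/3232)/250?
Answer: 673247964137/101000 ≈ 6.6658e+6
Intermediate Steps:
U = -5453651/606000 (U = -9 + ((1396/3232)/250)/3 = -9 + ((1396*(1/3232))*(1/250))/3 = -9 + ((349/808)*(1/250))/3 = -9 + (⅓)*(349/202000) = -9 + 349/606000 = -5453651/606000 ≈ -8.9994)
(U + 2699)*(865 + 1613) = (-5453651/606000 + 2699)*(865 + 1613) = (1630140349/606000)*2478 = 673247964137/101000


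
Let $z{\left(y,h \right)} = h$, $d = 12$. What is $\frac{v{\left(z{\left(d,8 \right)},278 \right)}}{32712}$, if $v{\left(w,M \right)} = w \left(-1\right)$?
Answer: $- \frac{1}{4089} \approx -0.00024456$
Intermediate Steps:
$v{\left(w,M \right)} = - w$
$\frac{v{\left(z{\left(d,8 \right)},278 \right)}}{32712} = \frac{\left(-1\right) 8}{32712} = \left(-8\right) \frac{1}{32712} = - \frac{1}{4089}$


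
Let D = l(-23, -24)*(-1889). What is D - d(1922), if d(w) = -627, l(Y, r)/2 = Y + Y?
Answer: 174415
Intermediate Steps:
l(Y, r) = 4*Y (l(Y, r) = 2*(Y + Y) = 2*(2*Y) = 4*Y)
D = 173788 (D = (4*(-23))*(-1889) = -92*(-1889) = 173788)
D - d(1922) = 173788 - 1*(-627) = 173788 + 627 = 174415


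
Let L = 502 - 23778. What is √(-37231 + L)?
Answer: 27*I*√83 ≈ 245.98*I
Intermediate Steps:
L = -23276
√(-37231 + L) = √(-37231 - 23276) = √(-60507) = 27*I*√83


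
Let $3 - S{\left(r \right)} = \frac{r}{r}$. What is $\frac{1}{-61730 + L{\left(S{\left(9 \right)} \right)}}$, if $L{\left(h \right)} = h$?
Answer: $- \frac{1}{61728} \approx -1.62 \cdot 10^{-5}$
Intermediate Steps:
$S{\left(r \right)} = 2$ ($S{\left(r \right)} = 3 - \frac{r}{r} = 3 - 1 = 2$)
$\frac{1}{-61730 + L{\left(S{\left(9 \right)} \right)}} = \frac{1}{-61730 + 2} = \frac{1}{-61728} = - \frac{1}{61728}$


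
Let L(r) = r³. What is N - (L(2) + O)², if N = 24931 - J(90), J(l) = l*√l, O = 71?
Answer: 18690 - 270*√10 ≈ 17836.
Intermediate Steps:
J(l) = l^(3/2)
N = 24931 - 270*√10 (N = 24931 - 90^(3/2) = 24931 - 270*√10 ≈ 24077.)
N - (L(2) + O)² = (24931 - 270*√10) - (2³ + 71)² = (24931 - 270*√10) - (8 + 71)² = (24931 - 270*√10) - 1*79² = (24931 - 270*√10) - 1*6241 = (24931 - 270*√10) - 6241 = 18690 - 270*√10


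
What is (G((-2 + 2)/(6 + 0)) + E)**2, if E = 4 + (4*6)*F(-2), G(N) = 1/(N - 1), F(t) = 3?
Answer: 5625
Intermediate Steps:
G(N) = 1/(-1 + N)
E = 76 (E = 4 + (4*6)*3 = 4 + 24*3 = 4 + 72 = 76)
(G((-2 + 2)/(6 + 0)) + E)**2 = (1/(-1 + (-2 + 2)/(6 + 0)) + 76)**2 = (1/(-1 + 0/6) + 76)**2 = (1/(-1 + 0*(1/6)) + 76)**2 = (1/(-1 + 0) + 76)**2 = (1/(-1) + 76)**2 = (-1 + 76)**2 = 75**2 = 5625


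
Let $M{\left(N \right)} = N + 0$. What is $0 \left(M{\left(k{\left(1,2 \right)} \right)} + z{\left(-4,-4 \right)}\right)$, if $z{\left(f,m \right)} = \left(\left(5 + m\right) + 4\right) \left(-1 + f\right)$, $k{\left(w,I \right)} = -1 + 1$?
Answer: $0$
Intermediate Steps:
$k{\left(w,I \right)} = 0$
$M{\left(N \right)} = N$
$z{\left(f,m \right)} = \left(-1 + f\right) \left(9 + m\right)$ ($z{\left(f,m \right)} = \left(9 + m\right) \left(-1 + f\right) = \left(-1 + f\right) \left(9 + m\right)$)
$0 \left(M{\left(k{\left(1,2 \right)} \right)} + z{\left(-4,-4 \right)}\right) = 0 \left(0 - 25\right) = 0 \left(-25\right) = 0$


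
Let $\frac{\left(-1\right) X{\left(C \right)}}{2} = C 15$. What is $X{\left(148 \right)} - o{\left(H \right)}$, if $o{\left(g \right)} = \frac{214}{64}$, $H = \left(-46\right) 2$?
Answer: $- \frac{142187}{32} \approx -4443.3$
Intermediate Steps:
$H = -92$
$X{\left(C \right)} = - 30 C$ ($X{\left(C \right)} = - 2 C 15 = - 2 \cdot 15 C = - 30 C$)
$o{\left(g \right)} = \frac{107}{32}$ ($o{\left(g \right)} = 214 \cdot \frac{1}{64} = \frac{107}{32}$)
$X{\left(148 \right)} - o{\left(H \right)} = \left(-30\right) 148 - \frac{107}{32} = -4440 - \frac{107}{32} = - \frac{142187}{32}$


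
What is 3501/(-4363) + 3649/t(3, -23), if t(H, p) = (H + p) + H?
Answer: -15980104/74171 ≈ -215.45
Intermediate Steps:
t(H, p) = p + 2*H
3501/(-4363) + 3649/t(3, -23) = 3501/(-4363) + 3649/(-23 + 2*3) = 3501*(-1/4363) + 3649/(-23 + 6) = -3501/4363 + 3649/(-17) = -3501/4363 + 3649*(-1/17) = -3501/4363 - 3649/17 = -15980104/74171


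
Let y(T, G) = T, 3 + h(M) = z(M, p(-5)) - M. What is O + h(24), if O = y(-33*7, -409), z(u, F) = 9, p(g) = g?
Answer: -249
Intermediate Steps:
h(M) = 6 - M (h(M) = -3 + (9 - M) = 6 - M)
O = -231 (O = -33*7 = -231)
O + h(24) = -231 + (6 - 1*24) = -231 + (6 - 24) = -231 - 18 = -249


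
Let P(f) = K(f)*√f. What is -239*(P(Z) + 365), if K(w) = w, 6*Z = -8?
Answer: -87235 + 1912*I*√3/9 ≈ -87235.0 + 367.96*I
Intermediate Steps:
Z = -4/3 (Z = (⅙)*(-8) = -4/3 ≈ -1.3333)
P(f) = f^(3/2) (P(f) = f*√f = f^(3/2))
-239*(P(Z) + 365) = -239*((-4/3)^(3/2) + 365) = -239*(-8*I*√3/9 + 365) = -239*(365 - 8*I*√3/9) = -87235 + 1912*I*√3/9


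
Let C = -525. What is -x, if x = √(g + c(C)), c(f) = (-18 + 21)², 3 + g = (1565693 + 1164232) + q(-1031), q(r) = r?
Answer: -10*√27289 ≈ -1651.9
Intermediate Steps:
g = 2728891 (g = -3 + ((1565693 + 1164232) - 1031) = -3 + (2729925 - 1031) = -3 + 2728894 = 2728891)
c(f) = 9 (c(f) = 3² = 9)
x = 10*√27289 (x = √(2728891 + 9) = √2728900 = 10*√27289 ≈ 1651.9)
-x = -10*√27289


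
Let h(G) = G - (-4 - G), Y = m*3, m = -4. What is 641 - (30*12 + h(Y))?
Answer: 301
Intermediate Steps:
Y = -12 (Y = -4*3 = -12)
h(G) = 4 + 2*G (h(G) = G + (4 + G) = 4 + 2*G)
641 - (30*12 + h(Y)) = 641 - (30*12 + (4 + 2*(-12))) = 641 - (360 + (4 - 24)) = 641 - (360 - 20) = 641 - 1*340 = 641 - 340 = 301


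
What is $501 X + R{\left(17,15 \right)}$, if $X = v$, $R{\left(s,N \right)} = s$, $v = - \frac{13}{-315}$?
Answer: $\frac{3956}{105} \approx 37.676$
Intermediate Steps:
$v = \frac{13}{315}$ ($v = \left(-13\right) \left(- \frac{1}{315}\right) = \frac{13}{315} \approx 0.04127$)
$X = \frac{13}{315} \approx 0.04127$
$501 X + R{\left(17,15 \right)} = 501 \cdot \frac{13}{315} + 17 = \frac{2171}{105} + 17 = \frac{3956}{105}$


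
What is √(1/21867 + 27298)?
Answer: √13052967000189/21867 ≈ 165.22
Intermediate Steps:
√(1/21867 + 27298) = √(596925367/21867) = √13052967000189/21867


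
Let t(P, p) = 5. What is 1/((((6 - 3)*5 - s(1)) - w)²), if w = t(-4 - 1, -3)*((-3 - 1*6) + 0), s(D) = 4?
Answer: 1/3136 ≈ 0.00031888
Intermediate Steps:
w = -45 (w = 5*((-3 - 1*6) + 0) = 5*((-3 - 6) + 0) = 5*(-9 + 0) = 5*(-9) = -45)
1/((((6 - 3)*5 - s(1)) - w)²) = 1/((((6 - 3)*5 - 1*4) - 1*(-45))²) = 1/(((3*5 - 4) + 45)²) = 1/(((15 - 4) + 45)²) = 1/((11 + 45)²) = 1/(56²) = 1/3136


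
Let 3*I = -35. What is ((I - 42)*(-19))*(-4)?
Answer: -12236/3 ≈ -4078.7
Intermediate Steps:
I = -35/3 (I = (1/3)*(-35) = -35/3 ≈ -11.667)
((I - 42)*(-19))*(-4) = ((-35/3 - 42)*(-19))*(-4) = -161/3*(-19)*(-4) = (3059/3)*(-4) = -12236/3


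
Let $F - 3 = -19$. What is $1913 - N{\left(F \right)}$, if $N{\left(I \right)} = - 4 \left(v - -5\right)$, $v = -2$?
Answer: $1925$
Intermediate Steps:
$F = -16$ ($F = 3 - 19 = -16$)
$N{\left(I \right)} = -12$ ($N{\left(I \right)} = - 4 \left(-2 - -5\right) = - 4 \left(-2 + 5\right) = \left(-4\right) 3 = -12$)
$1913 - N{\left(F \right)} = 1913 - -12 = 1913 + 12 = 1925$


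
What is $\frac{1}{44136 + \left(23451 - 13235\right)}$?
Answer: $\frac{1}{54352} \approx 1.8399 \cdot 10^{-5}$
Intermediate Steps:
$\frac{1}{44136 + \left(23451 - 13235\right)} = \frac{1}{44136 + 10216} = \frac{1}{54352}$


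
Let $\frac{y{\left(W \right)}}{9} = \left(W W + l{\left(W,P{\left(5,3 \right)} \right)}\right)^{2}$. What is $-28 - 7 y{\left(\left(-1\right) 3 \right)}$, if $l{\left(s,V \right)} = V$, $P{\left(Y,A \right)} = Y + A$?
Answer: $-18235$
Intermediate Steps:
$P{\left(Y,A \right)} = A + Y$
$y{\left(W \right)} = 9 \left(8 + W^{2}\right)^{2}$ ($y{\left(W \right)} = 9 \left(W W + \left(3 + 5\right)\right)^{2} = 9 \left(W^{2} + 8\right)^{2} = 9 \left(8 + W^{2}\right)^{2}$)
$-28 - 7 y{\left(\left(-1\right) 3 \right)} = -28 - 7 \cdot 9 \left(8 + \left(\left(-1\right) 3\right)^{2}\right)^{2} = -28 - 7 \cdot 9 \left(8 + \left(-3\right)^{2}\right)^{2} = -28 - 7 \cdot 9 \left(8 + 9\right)^{2} = -28 - 7 \cdot 9 \cdot 17^{2} = -28 - 7 \cdot 9 \cdot 289 = -28 - 18207 = -18235$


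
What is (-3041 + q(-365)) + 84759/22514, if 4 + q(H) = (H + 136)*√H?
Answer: -68470371/22514 - 229*I*√365 ≈ -3041.2 - 4375.0*I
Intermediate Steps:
q(H) = -4 + √H*(136 + H) (q(H) = -4 + (H + 136)*√H = -4 + (136 + H)*√H = -4 + √H*(136 + H))
(-3041 + q(-365)) + 84759/22514 = (-3041 + (-4 + (-365)^(3/2) + 136*√(-365))) + 84759/22514 = (-3041 + (-4 - 365*I*√365 + 136*(I*√365))) + 84759*(1/22514) = (-3041 + (-4 - 365*I*√365 + 136*I*√365)) + 84759/22514 = (-3041 + (-4 - 229*I*√365)) + 84759/22514 = (-3045 - 229*I*√365) + 84759/22514 = -68470371/22514 - 229*I*√365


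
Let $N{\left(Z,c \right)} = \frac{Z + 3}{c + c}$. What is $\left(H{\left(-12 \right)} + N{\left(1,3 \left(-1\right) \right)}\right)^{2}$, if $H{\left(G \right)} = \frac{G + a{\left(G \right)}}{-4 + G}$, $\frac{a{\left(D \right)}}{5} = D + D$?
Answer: $\frac{8281}{144} \approx 57.507$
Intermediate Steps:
$a{\left(D \right)} = 10 D$ ($a{\left(D \right)} = 5 \left(D + D\right) = 5 \cdot 2 D = 10 D$)
$H{\left(G \right)} = \frac{11 G}{-4 + G}$ ($H{\left(G \right)} = \frac{G + 10 G}{-4 + G} = \frac{11 G}{-4 + G}$)
$N{\left(Z,c \right)} = \frac{3 + Z}{2 c}$
$\left(H{\left(-12 \right)} + N{\left(1,3 \left(-1\right) \right)}\right)^{2} = \left(11 \left(-12\right) \frac{1}{-4 - 12} + \frac{3 + 1}{2 \cdot 3 \left(-1\right)}\right)^{2} = \left(11 \left(-12\right) \frac{1}{-16} + \frac{1}{2} \frac{1}{-3} \cdot 4\right)^{2} = \left(11 \left(-12\right) \left(- \frac{1}{16}\right) + \frac{1}{2} \left(- \frac{1}{3}\right) 4\right)^{2} = \left(\frac{33}{4} - \frac{2}{3}\right)^{2} = \left(\frac{91}{12}\right)^{2} = \frac{8281}{144}$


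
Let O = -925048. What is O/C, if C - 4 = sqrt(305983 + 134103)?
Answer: 1850096/220035 - 462524*sqrt(440086)/220035 ≈ -1386.1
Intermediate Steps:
C = 4 + sqrt(440086) (C = 4 + sqrt(305983 + 134103) = 4 + sqrt(440086) ≈ 667.39)
O/C = -925048/(4 + sqrt(440086))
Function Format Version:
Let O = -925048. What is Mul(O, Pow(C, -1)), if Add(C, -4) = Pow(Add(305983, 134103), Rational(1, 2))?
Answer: Add(Rational(1850096, 220035), Mul(Rational(-462524, 220035), Pow(440086, Rational(1, 2)))) ≈ -1386.1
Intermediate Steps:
C = Add(4, Pow(440086, Rational(1, 2))) (C = Add(4, Pow(Add(305983, 134103), Rational(1, 2))) = Add(4, Pow(440086, Rational(1, 2))) ≈ 667.39)
Mul(O, Pow(C, -1)) = Mul(-925048, Pow(Add(4, Pow(440086, Rational(1, 2))), -1))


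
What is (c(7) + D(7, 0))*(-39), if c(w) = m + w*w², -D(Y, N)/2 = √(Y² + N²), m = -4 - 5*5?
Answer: -11700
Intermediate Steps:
m = -29 (m = -4 - 25 = -29)
D(Y, N) = -2*√(N² + Y²) (D(Y, N) = -2*√(Y² + N²) = -2*√(N² + Y²))
c(w) = -29 + w³ (c(w) = -29 + w*w² = -29 + w³)
(c(7) + D(7, 0))*(-39) = ((-29 + 7³) - 2*√(0² + 7²))*(-39) = ((-29 + 343) - 2*√(0 + 49))*(-39) = (314 - 2*√49)*(-39) = (314 - 2*7)*(-39) = (314 - 14)*(-39) = 300*(-39) = -11700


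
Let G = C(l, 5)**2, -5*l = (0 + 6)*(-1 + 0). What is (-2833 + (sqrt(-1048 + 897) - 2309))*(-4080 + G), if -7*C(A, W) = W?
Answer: 1027860090/49 - 199895*I*sqrt(151)/49 ≈ 2.0977e+7 - 50130.0*I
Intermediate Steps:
l = 6/5 (l = -(0 + 6)*(-1 + 0)/5 = -6*(-1)/5 = -1/5*(-6) = 6/5 ≈ 1.2000)
C(A, W) = -W/7
G = 25/49 (G = (-1/7*5)**2 = (-5/7)**2 = 25/49 ≈ 0.51020)
(-2833 + (sqrt(-1048 + 897) - 2309))*(-4080 + G) = (-2833 + (sqrt(-1048 + 897) - 2309))*(-4080 + 25/49) = (-2833 + (sqrt(-151) - 2309))*(-199895/49) = (-2833 + (I*sqrt(151) - 2309))*(-199895/49) = (-2833 + (-2309 + I*sqrt(151)))*(-199895/49) = (-5142 + I*sqrt(151))*(-199895/49) = 1027860090/49 - 199895*I*sqrt(151)/49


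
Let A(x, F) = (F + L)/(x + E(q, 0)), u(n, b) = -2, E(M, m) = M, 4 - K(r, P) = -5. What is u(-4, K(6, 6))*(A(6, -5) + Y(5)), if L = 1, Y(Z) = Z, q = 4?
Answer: -46/5 ≈ -9.2000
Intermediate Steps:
K(r, P) = 9 (K(r, P) = 4 - 1*(-5) = 4 + 5 = 9)
A(x, F) = (1 + F)/(4 + x) (A(x, F) = (F + 1)/(x + 4) = (1 + F)/(4 + x))
u(-4, K(6, 6))*(A(6, -5) + Y(5)) = -2*((1 - 5)/(4 + 6) + 5) = -2*(-4/10 + 5) = -2*((1/10)*(-4) + 5) = -2*(-2/5 + 5) = -2*23/5 = -46/5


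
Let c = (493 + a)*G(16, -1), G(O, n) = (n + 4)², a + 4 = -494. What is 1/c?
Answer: -1/45 ≈ -0.022222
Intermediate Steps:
a = -498 (a = -4 - 494 = -498)
G(O, n) = (4 + n)²
c = -45 (c = (493 - 498)*(4 - 1)² = -5*3² = -5*9 = -45)
1/c = 1/(-45) = -1/45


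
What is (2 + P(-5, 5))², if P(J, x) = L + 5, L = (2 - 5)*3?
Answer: 4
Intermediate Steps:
L = -9 (L = -3*3 = -9)
P(J, x) = -4 (P(J, x) = -9 + 5 = -4)
(2 + P(-5, 5))² = (2 - 4)² = (-2)² = 4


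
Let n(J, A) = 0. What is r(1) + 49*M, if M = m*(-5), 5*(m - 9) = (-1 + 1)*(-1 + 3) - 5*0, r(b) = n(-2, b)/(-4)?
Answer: -2205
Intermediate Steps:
r(b) = 0 (r(b) = 0/(-4) = 0*(-¼) = 0)
m = 9 (m = 9 + ((-1 + 1)*(-1 + 3) - 5*0)/5 = 9 + (0*2 + 0)/5 = 9 + (0 + 0)/5 = 9 + (⅕)*0 = 9 + 0 = 9)
M = -45 (M = 9*(-5) = -45)
r(1) + 49*M = 0 + 49*(-45) = 0 - 2205 = -2205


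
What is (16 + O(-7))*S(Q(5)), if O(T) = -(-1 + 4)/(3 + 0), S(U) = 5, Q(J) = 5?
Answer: 75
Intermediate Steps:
O(T) = -1 (O(T) = -3/3 = -1*1 = -1)
(16 + O(-7))*S(Q(5)) = (16 - 1)*5 = 15*5 = 75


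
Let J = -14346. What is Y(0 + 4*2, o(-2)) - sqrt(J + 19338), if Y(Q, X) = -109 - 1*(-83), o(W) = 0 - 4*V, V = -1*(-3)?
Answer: -26 - 8*sqrt(78) ≈ -96.654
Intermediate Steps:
V = 3
o(W) = -12 (o(W) = 0 - 4*3 = 0 - 12 = -12)
Y(Q, X) = -26 (Y(Q, X) = -109 + 83 = -26)
Y(0 + 4*2, o(-2)) - sqrt(J + 19338) = -26 - sqrt(-14346 + 19338) = -26 - sqrt(4992) = -26 - 8*sqrt(78)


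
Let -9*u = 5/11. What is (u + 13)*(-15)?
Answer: -6410/33 ≈ -194.24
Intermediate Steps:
u = -5/99 (u = -5/(9*11) = -1/9*5/11 = -5/99 ≈ -0.050505)
(u + 13)*(-15) = (-5/99 + 13)*(-15) = (1282/99)*(-15) = -6410/33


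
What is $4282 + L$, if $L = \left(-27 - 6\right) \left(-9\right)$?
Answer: $4579$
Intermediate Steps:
$L = 297$ ($L = \left(-33\right) \left(-9\right) = 297$)
$4282 + L = 4282 + 297 = 4579$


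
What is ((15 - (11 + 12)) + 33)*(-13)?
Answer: -325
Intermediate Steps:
((15 - (11 + 12)) + 33)*(-13) = ((15 - 1*23) + 33)*(-13) = ((15 - 23) + 33)*(-13) = (-8 + 33)*(-13) = 25*(-13) = -325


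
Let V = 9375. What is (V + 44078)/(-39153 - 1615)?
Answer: -53453/40768 ≈ -1.3112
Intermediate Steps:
(V + 44078)/(-39153 - 1615) = (9375 + 44078)/(-39153 - 1615) = 53453/(-40768) = 53453*(-1/40768) = -53453/40768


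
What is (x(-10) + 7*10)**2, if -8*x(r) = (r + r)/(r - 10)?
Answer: 312481/64 ≈ 4882.5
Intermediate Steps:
x(r) = -r/(4*(-10 + r)) (x(r) = -(r + r)/(8*(r - 10)) = -2*r/(8*(-10 + r)) = -r/(4*(-10 + r)))
(x(-10) + 7*10)**2 = (-1*(-10)/(-40 + 4*(-10)) + 7*10)**2 = (-1*(-10)/(-40 - 40) + 70)**2 = (-1*(-10)/(-80) + 70)**2 = (-1*(-10)*(-1/80) + 70)**2 = (-1/8 + 70)**2 = (559/8)**2 = 312481/64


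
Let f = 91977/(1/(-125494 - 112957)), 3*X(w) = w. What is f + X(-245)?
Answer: -65796023126/3 ≈ -2.1932e+10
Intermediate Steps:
X(w) = w/3
f = -21932007627 (f = 91977/(1/(-238451)) = 91977/(-1/238451) = 91977*(-238451) = -21932007627)
f + X(-245) = -21932007627 + (⅓)*(-245) = -21932007627 - 245/3 = -65796023126/3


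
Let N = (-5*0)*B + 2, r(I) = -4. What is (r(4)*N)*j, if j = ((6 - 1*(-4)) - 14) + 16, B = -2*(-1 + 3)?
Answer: -96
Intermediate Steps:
B = -4 (B = -2*2 = -4)
j = 12 (j = ((6 + 4) - 14) + 16 = (10 - 14) + 16 = -4 + 16 = 12)
N = 2 (N = -5*0*(-4) + 2 = 0*(-4) + 2 = 0 + 2 = 2)
(r(4)*N)*j = -4*2*12 = -8*12 = -96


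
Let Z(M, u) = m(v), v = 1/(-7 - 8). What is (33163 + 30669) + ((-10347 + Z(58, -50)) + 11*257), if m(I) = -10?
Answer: 56302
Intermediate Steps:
v = -1/15 (v = 1/(-15) = -1/15 ≈ -0.066667)
Z(M, u) = -10
(33163 + 30669) + ((-10347 + Z(58, -50)) + 11*257) = (33163 + 30669) + ((-10347 - 10) + 11*257) = 63832 + (-10357 + 2827) = 63832 - 7530 = 56302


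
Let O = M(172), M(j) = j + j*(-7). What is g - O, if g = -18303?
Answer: -17271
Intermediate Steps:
M(j) = -6*j (M(j) = j - 7*j = -6*j)
O = -1032 (O = -6*172 = -1032)
g - O = -18303 - 1*(-1032) = -18303 + 1032 = -17271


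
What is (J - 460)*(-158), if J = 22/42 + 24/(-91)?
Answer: 19830422/273 ≈ 72639.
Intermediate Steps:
J = 71/273 (J = 22*(1/42) + 24*(-1/91) = 11/21 - 24/91 = 71/273 ≈ 0.26007)
(J - 460)*(-158) = (71/273 - 460)*(-158) = -125509/273*(-158) = 19830422/273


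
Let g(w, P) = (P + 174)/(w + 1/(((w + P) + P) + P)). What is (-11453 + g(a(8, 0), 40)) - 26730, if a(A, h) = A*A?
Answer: -449641815/11777 ≈ -38180.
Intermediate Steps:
a(A, h) = A²
g(w, P) = (174 + P)/(w + 1/(w + 3*P)) (g(w, P) = (174 + P)/(w + 1/(((P + w) + P) + P)) = (174 + P)/(w + 1/((w + 2*P) + P)) = (174 + P)/(w + 1/(w + 3*P)))
(-11453 + g(a(8, 0), 40)) - 26730 = (-11453 + (3*40² + 174*8² + 522*40 + 40*8²)/(1 + (8²)² + 3*40*8²)) - 26730 = (-11453 + (3*1600 + 174*64 + 20880 + 40*64)/(1 + 64² + 3*40*64)) - 26730 = (-11453 + (4800 + 11136 + 20880 + 2560)/(1 + 4096 + 7680)) - 26730 = (-11453 + 39376/11777) - 26730 = -134842605/11777 - 26730 = -449641815/11777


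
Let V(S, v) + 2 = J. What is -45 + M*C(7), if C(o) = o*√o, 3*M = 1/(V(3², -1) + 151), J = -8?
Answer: -45 + 7*√7/423 ≈ -44.956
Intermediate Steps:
V(S, v) = -10 (V(S, v) = -2 - 8 = -10)
M = 1/423 (M = 1/(3*(-10 + 151)) = (⅓)/141 = (⅓)*(1/141) = 1/423 ≈ 0.0023641)
C(o) = o^(3/2)
-45 + M*C(7) = -45 + 7^(3/2)/423 = -45 + (7*√7)/423 = -45 + 7*√7/423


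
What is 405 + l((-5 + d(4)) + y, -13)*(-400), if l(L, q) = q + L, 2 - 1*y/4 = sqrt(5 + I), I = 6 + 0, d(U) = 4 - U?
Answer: 4405 + 1600*sqrt(11) ≈ 9711.6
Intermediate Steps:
I = 6
y = 8 - 4*sqrt(11) (y = 8 - 4*sqrt(5 + 6) = 8 - 4*sqrt(11) ≈ -5.2665)
l(L, q) = L + q
405 + l((-5 + d(4)) + y, -13)*(-400) = 405 + (((-5 + (4 - 1*4)) + (8 - 4*sqrt(11))) - 13)*(-400) = 405 + (((-5 + (4 - 4)) + (8 - 4*sqrt(11))) - 13)*(-400) = 405 + (((-5 + 0) + (8 - 4*sqrt(11))) - 13)*(-400) = 405 + ((-5 + (8 - 4*sqrt(11))) - 13)*(-400) = 405 + ((3 - 4*sqrt(11)) - 13)*(-400) = 405 + (-10 - 4*sqrt(11))*(-400) = 405 + (4000 + 1600*sqrt(11)) = 4405 + 1600*sqrt(11)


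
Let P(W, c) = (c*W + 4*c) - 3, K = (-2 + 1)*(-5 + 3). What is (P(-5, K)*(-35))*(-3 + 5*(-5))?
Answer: -4900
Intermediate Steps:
K = 2 (K = -1*(-2) = 2)
P(W, c) = -3 + 4*c + W*c (P(W, c) = (W*c + 4*c) - 3 = (4*c + W*c) - 3 = -3 + 4*c + W*c)
(P(-5, K)*(-35))*(-3 + 5*(-5)) = ((-3 + 4*2 - 5*2)*(-35))*(-3 + 5*(-5)) = ((-3 + 8 - 10)*(-35))*(-3 - 25) = -5*(-35)*(-28) = 175*(-28) = -4900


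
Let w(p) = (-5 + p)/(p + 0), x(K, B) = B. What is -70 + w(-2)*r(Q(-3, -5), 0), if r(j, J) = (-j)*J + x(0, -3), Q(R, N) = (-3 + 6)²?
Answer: -161/2 ≈ -80.500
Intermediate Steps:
w(p) = (-5 + p)/p
Q(R, N) = 9 (Q(R, N) = 3² = 9)
r(j, J) = -3 - J*j (r(j, J) = (-j)*J - 3 = -J*j - 3 = -3 - J*j)
-70 + w(-2)*r(Q(-3, -5), 0) = -70 + ((-5 - 2)/(-2))*(-3 - 1*0*9) = -70 + (-½*(-7))*(-3 + 0) = -70 + (7/2)*(-3) = -70 - 21/2 = -161/2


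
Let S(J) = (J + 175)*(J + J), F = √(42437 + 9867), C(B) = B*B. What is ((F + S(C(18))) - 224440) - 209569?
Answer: -110657 + 4*√3269 ≈ -1.1043e+5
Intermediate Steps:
C(B) = B²
F = 4*√3269 (F = √52304 = 4*√3269 ≈ 228.70)
S(J) = 2*J*(175 + J) (S(J) = (175 + J)*(2*J) = 2*J*(175 + J))
((F + S(C(18))) - 224440) - 209569 = ((4*√3269 + 2*18²*(175 + 18²)) - 224440) - 209569 = ((4*√3269 + 2*324*(175 + 324)) - 224440) - 209569 = ((4*√3269 + 2*324*499) - 224440) - 209569 = ((4*√3269 + 323352) - 224440) - 209569 = ((323352 + 4*√3269) - 224440) - 209569 = (98912 + 4*√3269) - 209569 = -110657 + 4*√3269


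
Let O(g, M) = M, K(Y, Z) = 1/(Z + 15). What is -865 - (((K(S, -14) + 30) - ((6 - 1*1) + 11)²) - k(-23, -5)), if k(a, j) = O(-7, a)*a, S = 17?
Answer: -111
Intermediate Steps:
K(Y, Z) = 1/(15 + Z)
k(a, j) = a² (k(a, j) = a*a = a²)
-865 - (((K(S, -14) + 30) - ((6 - 1*1) + 11)²) - k(-23, -5)) = -865 - (((1/(15 - 14) + 30) - ((6 - 1*1) + 11)²) - 1*(-23)²) = -865 - (((1/1 + 30) - ((6 - 1) + 11)²) - 1*529) = -865 - (((1 + 30) - (5 + 11)²) - 529) = -865 - ((31 - 1*16²) - 529) = -865 - ((31 - 1*256) - 529) = -865 - ((31 - 256) - 529) = -865 - (-225 - 529) = -865 - 1*(-754) = -865 + 754 = -111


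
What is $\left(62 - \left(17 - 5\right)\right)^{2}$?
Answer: $2500$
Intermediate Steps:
$\left(62 - \left(17 - 5\right)\right)^{2} = \left(62 + \left(\left(-28 + 38\right) - \left(27 - 5\right)\right)\right)^{2} = \left(62 + \left(10 - 22\right)\right)^{2} = \left(62 - 12\right)^{2} = 50^{2} = 2500$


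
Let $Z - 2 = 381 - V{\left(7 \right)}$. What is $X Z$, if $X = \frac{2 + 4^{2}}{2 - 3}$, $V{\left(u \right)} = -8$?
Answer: $-7038$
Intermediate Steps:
$Z = 391$ ($Z = 2 + \left(381 - -8\right) = 2 + \left(381 + 8\right) = 2 + 389 = 391$)
$X = -18$ ($X = \frac{2 + 16}{-1} = 18 \left(-1\right) = -18$)
$X Z = \left(-18\right) 391 = -7038$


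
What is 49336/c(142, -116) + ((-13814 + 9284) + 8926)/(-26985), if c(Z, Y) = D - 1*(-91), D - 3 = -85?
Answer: 63394876/11565 ≈ 5481.6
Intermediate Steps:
D = -82 (D = 3 - 85 = -82)
c(Z, Y) = 9 (c(Z, Y) = -82 - 1*(-91) = -82 + 91 = 9)
49336/c(142, -116) + ((-13814 + 9284) + 8926)/(-26985) = 49336/9 + ((-13814 + 9284) + 8926)/(-26985) = 49336*(⅑) + (-4530 + 8926)*(-1/26985) = 49336/9 + 4396*(-1/26985) = 49336/9 - 628/3855 = 63394876/11565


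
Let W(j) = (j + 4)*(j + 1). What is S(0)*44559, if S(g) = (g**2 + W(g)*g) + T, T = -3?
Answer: -133677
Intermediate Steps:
W(j) = (1 + j)*(4 + j) (W(j) = (4 + j)*(1 + j) = (1 + j)*(4 + j))
S(g) = -3 + g**2 + g*(4 + g**2 + 5*g) (S(g) = (g**2 + (4 + g**2 + 5*g)*g) - 3 = (g**2 + g*(4 + g**2 + 5*g)) - 3 = -3 + g**2 + g*(4 + g**2 + 5*g))
S(0)*44559 = (-3 + 0**3 + 4*0 + 6*0**2)*44559 = (-3 + 0 + 0 + 6*0)*44559 = (-3 + 0 + 0 + 0)*44559 = -3*44559 = -133677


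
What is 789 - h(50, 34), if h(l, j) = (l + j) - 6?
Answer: 711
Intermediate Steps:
h(l, j) = -6 + j + l (h(l, j) = (j + l) - 6 = -6 + j + l)
789 - h(50, 34) = 789 - (-6 + 34 + 50) = 789 - 1*78 = 789 - 78 = 711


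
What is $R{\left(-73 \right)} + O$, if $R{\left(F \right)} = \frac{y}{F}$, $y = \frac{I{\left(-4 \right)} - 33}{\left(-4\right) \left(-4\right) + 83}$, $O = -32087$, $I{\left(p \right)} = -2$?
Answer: $- \frac{231892714}{7227} \approx -32087.0$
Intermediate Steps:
$y = - \frac{35}{99}$ ($y = \frac{-2 - 33}{\left(-4\right) \left(-4\right) + 83} = - \frac{35}{16 + 83} = - \frac{35}{99} \approx -0.35354$)
$R{\left(F \right)} = - \frac{35}{99 F}$
$R{\left(-73 \right)} + O = - \frac{35}{99 \left(-73\right)} - 32087 = \left(- \frac{35}{99}\right) \left(- \frac{1}{73}\right) - 32087 = \frac{35}{7227} - 32087 = - \frac{231892714}{7227}$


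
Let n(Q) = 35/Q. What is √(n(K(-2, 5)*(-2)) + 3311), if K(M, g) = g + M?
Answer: √118986/6 ≈ 57.491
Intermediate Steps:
K(M, g) = M + g
√(n(K(-2, 5)*(-2)) + 3311) = √(35/(((-2 + 5)*(-2))) + 3311) = √(35/((3*(-2))) + 3311) = √(35/(-6) + 3311) = √(35*(-⅙) + 3311) = √(-35/6 + 3311) = √(19831/6) = √118986/6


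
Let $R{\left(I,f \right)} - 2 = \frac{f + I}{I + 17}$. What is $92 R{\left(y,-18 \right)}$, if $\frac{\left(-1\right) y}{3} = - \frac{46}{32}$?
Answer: $\frac{42596}{341} \approx 124.91$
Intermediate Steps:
$y = \frac{69}{16}$ ($y = - 3 \left(- \frac{46}{32}\right) = - 3 \left(\left(-46\right) \frac{1}{32}\right) = \left(-3\right) \left(- \frac{23}{16}\right) = \frac{69}{16} \approx 4.3125$)
$R{\left(I,f \right)} = 2 + \frac{I + f}{17 + I}$ ($R{\left(I,f \right)} = 2 + \frac{f + I}{I + 17} = 2 + \frac{I + f}{17 + I}$)
$92 R{\left(y,-18 \right)} = 92 \frac{34 - 18 + 3 \cdot \frac{69}{16}}{17 + \frac{69}{16}} = 92 \frac{34 - 18 + \frac{207}{16}}{\frac{341}{16}} = 92 \cdot \frac{16}{341} \cdot \frac{463}{16} = 92 \cdot \frac{463}{341} = \frac{42596}{341}$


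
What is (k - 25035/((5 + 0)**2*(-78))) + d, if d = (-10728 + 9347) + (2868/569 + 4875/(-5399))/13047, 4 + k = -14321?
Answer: -27256418589146439/1736834166470 ≈ -15693.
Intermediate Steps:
k = -14325 (k = -4 - 14321 = -14325)
d = -18450518716220/13360262819 (d = -1381 + (2868*(1/569) + 4875*(-1/5399))*(1/13047) = -1381 + (2868/569 - 4875/5399)*(1/13047) = -1381 + (12710457/3072031)*(1/13047) = -1381 + 4236819/13360262819 = -18450518716220/13360262819 ≈ -1381.0)
(k - 25035/((5 + 0)**2*(-78))) + d = (-14325 - 25035/((5 + 0)**2*(-78))) - 18450518716220/13360262819 = (-14325 - 25035/(5**2*(-78))) - 18450518716220/13360262819 = (-14325 - 25035/(25*(-78))) - 18450518716220/13360262819 = (-14325 - 25035/(-1950)) - 18450518716220/13360262819 = (-14325 - 25035*(-1)/1950) - 18450518716220/13360262819 = (-14325 - 1*(-1669/130)) - 18450518716220/13360262819 = (-14325 + 1669/130) - 18450518716220/13360262819 = -1860581/130 - 18450518716220/13360262819 = -27256418589146439/1736834166470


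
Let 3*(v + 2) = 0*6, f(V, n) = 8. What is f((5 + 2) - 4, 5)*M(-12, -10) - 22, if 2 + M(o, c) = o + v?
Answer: -150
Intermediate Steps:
v = -2 (v = -2 + (0*6)/3 = -2 + (⅓)*0 = -2 + 0 = -2)
M(o, c) = -4 + o (M(o, c) = -2 + (o - 2) = -2 + (-2 + o) = -4 + o)
f((5 + 2) - 4, 5)*M(-12, -10) - 22 = 8*(-4 - 12) - 22 = 8*(-16) - 22 = -128 - 22 = -150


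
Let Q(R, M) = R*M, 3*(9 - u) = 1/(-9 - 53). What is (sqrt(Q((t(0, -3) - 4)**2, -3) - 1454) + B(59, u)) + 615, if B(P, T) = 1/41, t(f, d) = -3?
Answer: 25216/41 + I*sqrt(1601) ≈ 615.02 + 40.013*I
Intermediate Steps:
u = 1675/186 (u = 9 - 1/(3*(-9 - 53)) = 9 - 1/3/(-62) = 9 - 1/3*(-1/62) = 9 + 1/186 = 1675/186 ≈ 9.0054)
B(P, T) = 1/41
Q(R, M) = M*R
(sqrt(Q((t(0, -3) - 4)**2, -3) - 1454) + B(59, u)) + 615 = (sqrt(-3*(-3 - 4)**2 - 1454) + 1/41) + 615 = (sqrt(-3*(-7)**2 - 1454) + 1/41) + 615 = (sqrt(-3*49 - 1454) + 1/41) + 615 = (sqrt(-147 - 1454) + 1/41) + 615 = (sqrt(-1601) + 1/41) + 615 = (I*sqrt(1601) + 1/41) + 615 = (1/41 + I*sqrt(1601)) + 615 = 25216/41 + I*sqrt(1601)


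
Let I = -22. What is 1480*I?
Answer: -32560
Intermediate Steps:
1480*I = 1480*(-22) = -32560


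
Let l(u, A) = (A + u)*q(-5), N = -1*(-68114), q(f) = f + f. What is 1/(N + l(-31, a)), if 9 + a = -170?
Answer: 1/70214 ≈ 1.4242e-5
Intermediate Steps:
a = -179 (a = -9 - 170 = -179)
q(f) = 2*f
N = 68114
l(u, A) = -10*A - 10*u (l(u, A) = (A + u)*(2*(-5)) = (A + u)*(-10) = -10*A - 10*u)
1/(N + l(-31, a)) = 1/(68114 + (-10*(-179) - 10*(-31))) = 1/(68114 + (1790 + 310)) = 1/(68114 + 2100) = 1/70214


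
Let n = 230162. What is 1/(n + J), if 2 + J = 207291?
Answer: 1/437451 ≈ 2.2860e-6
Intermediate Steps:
J = 207289 (J = -2 + 207291 = 207289)
1/(n + J) = 1/(230162 + 207289) = 1/437451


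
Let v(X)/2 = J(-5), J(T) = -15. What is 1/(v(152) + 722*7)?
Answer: 1/5024 ≈ 0.00019904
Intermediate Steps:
v(X) = -30 (v(X) = 2*(-15) = -30)
1/(v(152) + 722*7) = 1/(-30 + 722*7) = 1/(-30 + 5054) = 1/5024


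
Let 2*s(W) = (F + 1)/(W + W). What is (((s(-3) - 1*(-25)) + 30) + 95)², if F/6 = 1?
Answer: 3214849/144 ≈ 22325.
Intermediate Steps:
F = 6 (F = 6*1 = 6)
s(W) = 7/(4*W) (s(W) = ((6 + 1)/(W + W))/2 = (7/((2*W)))/2 = (7*(1/(2*W)))/2 = (7/(2*W))/2 = 7/(4*W))
(((s(-3) - 1*(-25)) + 30) + 95)² = ((((7/4)/(-3) - 1*(-25)) + 30) + 95)² = ((((7/4)*(-⅓) + 25) + 30) + 95)² = (((-7/12 + 25) + 30) + 95)² = ((293/12 + 30) + 95)² = (653/12 + 95)² = (1793/12)² = 3214849/144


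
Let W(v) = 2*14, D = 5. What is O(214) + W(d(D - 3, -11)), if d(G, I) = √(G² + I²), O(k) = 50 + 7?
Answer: 85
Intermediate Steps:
O(k) = 57
W(v) = 28
O(214) + W(d(D - 3, -11)) = 57 + 28 = 85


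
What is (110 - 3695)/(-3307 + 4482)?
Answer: -717/235 ≈ -3.0511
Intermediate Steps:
(110 - 3695)/(-3307 + 4482) = -3585/1175 = -3585*1/1175 = -717/235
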